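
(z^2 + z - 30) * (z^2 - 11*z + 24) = z^4 - 10*z^3 - 17*z^2 + 354*z - 720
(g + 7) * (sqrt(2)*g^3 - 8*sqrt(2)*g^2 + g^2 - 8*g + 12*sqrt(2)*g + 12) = sqrt(2)*g^4 - sqrt(2)*g^3 + g^3 - 44*sqrt(2)*g^2 - g^2 - 44*g + 84*sqrt(2)*g + 84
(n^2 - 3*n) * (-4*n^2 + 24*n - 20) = -4*n^4 + 36*n^3 - 92*n^2 + 60*n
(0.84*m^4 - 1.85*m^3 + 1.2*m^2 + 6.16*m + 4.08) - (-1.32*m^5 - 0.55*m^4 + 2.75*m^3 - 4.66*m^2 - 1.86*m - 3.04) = 1.32*m^5 + 1.39*m^4 - 4.6*m^3 + 5.86*m^2 + 8.02*m + 7.12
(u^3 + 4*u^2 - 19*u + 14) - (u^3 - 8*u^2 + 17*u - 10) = 12*u^2 - 36*u + 24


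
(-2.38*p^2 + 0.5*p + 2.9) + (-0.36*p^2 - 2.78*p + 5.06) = -2.74*p^2 - 2.28*p + 7.96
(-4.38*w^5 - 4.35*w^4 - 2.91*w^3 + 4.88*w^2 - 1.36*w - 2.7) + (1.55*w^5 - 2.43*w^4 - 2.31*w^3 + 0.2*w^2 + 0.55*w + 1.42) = -2.83*w^5 - 6.78*w^4 - 5.22*w^3 + 5.08*w^2 - 0.81*w - 1.28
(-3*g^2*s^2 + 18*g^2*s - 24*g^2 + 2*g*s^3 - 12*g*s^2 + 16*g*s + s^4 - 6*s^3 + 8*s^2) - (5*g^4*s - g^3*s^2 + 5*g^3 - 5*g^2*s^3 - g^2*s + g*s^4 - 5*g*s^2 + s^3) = -5*g^4*s + g^3*s^2 - 5*g^3 + 5*g^2*s^3 - 3*g^2*s^2 + 19*g^2*s - 24*g^2 - g*s^4 + 2*g*s^3 - 7*g*s^2 + 16*g*s + s^4 - 7*s^3 + 8*s^2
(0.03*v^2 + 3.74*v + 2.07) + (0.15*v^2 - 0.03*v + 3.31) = 0.18*v^2 + 3.71*v + 5.38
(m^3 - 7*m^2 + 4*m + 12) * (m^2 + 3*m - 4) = m^5 - 4*m^4 - 21*m^3 + 52*m^2 + 20*m - 48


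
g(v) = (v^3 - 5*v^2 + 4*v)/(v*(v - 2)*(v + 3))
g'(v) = (3*v^2 - 10*v + 4)/(v*(v - 2)*(v + 3)) - (v^3 - 5*v^2 + 4*v)/(v*(v - 2)*(v + 3)^2) - (v^3 - 5*v^2 + 4*v)/(v*(v - 2)^2*(v + 3)) - (v^3 - 5*v^2 + 4*v)/(v^2*(v - 2)*(v + 3)) = 2*(3*v^2 - 10*v + 13)/(v^4 + 2*v^3 - 11*v^2 - 12*v + 36)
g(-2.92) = -68.92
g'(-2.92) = 875.02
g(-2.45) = -9.09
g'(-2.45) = 18.53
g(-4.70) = 4.35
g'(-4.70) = 1.95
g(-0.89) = -1.52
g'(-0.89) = 1.31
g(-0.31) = -0.91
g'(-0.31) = 0.85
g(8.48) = 0.45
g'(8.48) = 0.05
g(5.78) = 0.26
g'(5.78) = 0.10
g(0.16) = -0.55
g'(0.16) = 0.68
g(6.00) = 0.28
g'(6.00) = 0.09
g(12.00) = 0.59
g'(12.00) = 0.03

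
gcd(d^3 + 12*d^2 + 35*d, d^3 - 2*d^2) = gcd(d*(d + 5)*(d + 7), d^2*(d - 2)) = d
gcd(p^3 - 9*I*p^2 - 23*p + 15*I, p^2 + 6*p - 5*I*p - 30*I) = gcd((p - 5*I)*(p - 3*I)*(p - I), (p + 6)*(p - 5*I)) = p - 5*I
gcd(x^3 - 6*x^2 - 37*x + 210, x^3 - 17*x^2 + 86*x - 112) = x - 7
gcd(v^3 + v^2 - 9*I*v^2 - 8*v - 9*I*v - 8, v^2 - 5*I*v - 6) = 1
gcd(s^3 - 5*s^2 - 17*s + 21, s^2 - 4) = 1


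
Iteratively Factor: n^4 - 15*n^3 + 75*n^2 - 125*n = (n)*(n^3 - 15*n^2 + 75*n - 125) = n*(n - 5)*(n^2 - 10*n + 25) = n*(n - 5)^2*(n - 5)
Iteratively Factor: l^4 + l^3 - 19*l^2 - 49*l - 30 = (l - 5)*(l^3 + 6*l^2 + 11*l + 6) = (l - 5)*(l + 2)*(l^2 + 4*l + 3) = (l - 5)*(l + 2)*(l + 3)*(l + 1)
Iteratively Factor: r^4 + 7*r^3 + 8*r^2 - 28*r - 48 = (r - 2)*(r^3 + 9*r^2 + 26*r + 24) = (r - 2)*(r + 2)*(r^2 + 7*r + 12) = (r - 2)*(r + 2)*(r + 3)*(r + 4)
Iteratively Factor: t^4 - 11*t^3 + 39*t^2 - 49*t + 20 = (t - 1)*(t^3 - 10*t^2 + 29*t - 20) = (t - 1)^2*(t^2 - 9*t + 20) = (t - 5)*(t - 1)^2*(t - 4)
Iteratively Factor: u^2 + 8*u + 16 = (u + 4)*(u + 4)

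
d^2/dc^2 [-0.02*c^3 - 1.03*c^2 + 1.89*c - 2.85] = -0.12*c - 2.06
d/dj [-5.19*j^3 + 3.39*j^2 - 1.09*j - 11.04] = -15.57*j^2 + 6.78*j - 1.09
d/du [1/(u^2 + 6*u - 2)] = 2*(-u - 3)/(u^2 + 6*u - 2)^2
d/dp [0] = 0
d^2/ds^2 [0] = 0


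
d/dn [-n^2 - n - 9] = -2*n - 1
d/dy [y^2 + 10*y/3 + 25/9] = 2*y + 10/3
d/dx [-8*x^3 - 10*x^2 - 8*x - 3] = -24*x^2 - 20*x - 8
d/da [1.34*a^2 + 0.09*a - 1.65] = 2.68*a + 0.09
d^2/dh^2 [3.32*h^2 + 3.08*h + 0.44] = 6.64000000000000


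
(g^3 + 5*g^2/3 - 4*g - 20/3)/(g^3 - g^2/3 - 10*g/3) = (g + 2)/g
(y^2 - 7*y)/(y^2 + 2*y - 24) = y*(y - 7)/(y^2 + 2*y - 24)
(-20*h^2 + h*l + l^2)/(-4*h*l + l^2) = (5*h + l)/l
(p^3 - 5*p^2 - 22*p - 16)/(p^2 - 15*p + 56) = (p^2 + 3*p + 2)/(p - 7)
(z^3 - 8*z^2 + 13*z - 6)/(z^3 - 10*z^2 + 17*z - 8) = (z - 6)/(z - 8)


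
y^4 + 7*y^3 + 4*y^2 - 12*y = y*(y - 1)*(y + 2)*(y + 6)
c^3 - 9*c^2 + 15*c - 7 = (c - 7)*(c - 1)^2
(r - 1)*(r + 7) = r^2 + 6*r - 7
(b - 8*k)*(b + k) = b^2 - 7*b*k - 8*k^2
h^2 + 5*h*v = h*(h + 5*v)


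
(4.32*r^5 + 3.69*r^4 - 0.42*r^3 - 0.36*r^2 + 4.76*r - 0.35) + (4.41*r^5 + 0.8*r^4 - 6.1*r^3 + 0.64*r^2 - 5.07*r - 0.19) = 8.73*r^5 + 4.49*r^4 - 6.52*r^3 + 0.28*r^2 - 0.31*r - 0.54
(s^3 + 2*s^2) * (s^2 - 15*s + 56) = s^5 - 13*s^4 + 26*s^3 + 112*s^2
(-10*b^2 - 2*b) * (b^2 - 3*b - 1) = -10*b^4 + 28*b^3 + 16*b^2 + 2*b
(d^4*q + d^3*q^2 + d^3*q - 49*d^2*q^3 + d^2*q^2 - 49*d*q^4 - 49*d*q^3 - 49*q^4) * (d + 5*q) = d^5*q + 6*d^4*q^2 + d^4*q - 44*d^3*q^3 + 6*d^3*q^2 - 294*d^2*q^4 - 44*d^2*q^3 - 245*d*q^5 - 294*d*q^4 - 245*q^5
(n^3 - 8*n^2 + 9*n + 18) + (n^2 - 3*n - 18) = n^3 - 7*n^2 + 6*n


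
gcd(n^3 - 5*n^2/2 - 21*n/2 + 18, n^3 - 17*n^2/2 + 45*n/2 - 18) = n^2 - 11*n/2 + 6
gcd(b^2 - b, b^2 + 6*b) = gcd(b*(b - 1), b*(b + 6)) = b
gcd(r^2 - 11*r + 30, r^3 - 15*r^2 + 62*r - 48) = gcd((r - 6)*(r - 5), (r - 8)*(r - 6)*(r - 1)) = r - 6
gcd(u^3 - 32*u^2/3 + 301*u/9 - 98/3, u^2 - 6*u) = u - 6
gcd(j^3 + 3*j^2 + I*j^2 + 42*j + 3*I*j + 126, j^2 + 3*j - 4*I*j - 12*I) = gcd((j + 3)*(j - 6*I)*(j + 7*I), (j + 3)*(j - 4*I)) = j + 3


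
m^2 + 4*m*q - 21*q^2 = (m - 3*q)*(m + 7*q)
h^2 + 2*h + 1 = (h + 1)^2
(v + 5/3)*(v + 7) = v^2 + 26*v/3 + 35/3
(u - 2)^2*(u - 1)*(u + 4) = u^4 - u^3 - 12*u^2 + 28*u - 16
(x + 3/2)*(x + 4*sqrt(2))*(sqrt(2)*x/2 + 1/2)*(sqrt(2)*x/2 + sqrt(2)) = x^4/2 + 7*x^3/4 + 9*sqrt(2)*x^3/4 + 7*x^2/2 + 63*sqrt(2)*x^2/8 + 7*x + 27*sqrt(2)*x/4 + 6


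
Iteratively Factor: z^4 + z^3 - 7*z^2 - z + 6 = (z + 1)*(z^3 - 7*z + 6) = (z - 1)*(z + 1)*(z^2 + z - 6) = (z - 1)*(z + 1)*(z + 3)*(z - 2)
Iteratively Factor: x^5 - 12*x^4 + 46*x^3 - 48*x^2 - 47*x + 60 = (x - 1)*(x^4 - 11*x^3 + 35*x^2 - 13*x - 60) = (x - 1)*(x + 1)*(x^3 - 12*x^2 + 47*x - 60) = (x - 4)*(x - 1)*(x + 1)*(x^2 - 8*x + 15) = (x - 4)*(x - 3)*(x - 1)*(x + 1)*(x - 5)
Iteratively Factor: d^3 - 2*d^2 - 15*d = (d - 5)*(d^2 + 3*d) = (d - 5)*(d + 3)*(d)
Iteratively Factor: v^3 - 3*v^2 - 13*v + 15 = (v - 1)*(v^2 - 2*v - 15) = (v - 1)*(v + 3)*(v - 5)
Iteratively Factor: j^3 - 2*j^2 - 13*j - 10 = (j + 2)*(j^2 - 4*j - 5) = (j + 1)*(j + 2)*(j - 5)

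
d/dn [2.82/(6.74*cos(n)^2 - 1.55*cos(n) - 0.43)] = (38.0136*cos(n) - 4.371)*sin(n)/(-6.74*cos(n)^2 + 1.55*cos(n) + 0.43)^2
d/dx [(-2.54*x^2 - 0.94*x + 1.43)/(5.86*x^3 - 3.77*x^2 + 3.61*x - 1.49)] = (14.8844*x^4 + 11.0168*x^3 - 37.8526*x^2 + 18.3514*x - 3.7617)/(34.3396*x^6 - 44.1844*x^5 + 56.5221*x^4 - 44.6822*x^3 + 24.2667*x^2 - 10.7578*x + 2.2201)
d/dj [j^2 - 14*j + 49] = 2*j - 14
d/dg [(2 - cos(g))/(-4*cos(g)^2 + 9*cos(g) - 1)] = (-4*sin(g)^2 - 16*cos(g) + 21)*sin(g)/(4*cos(g)^2 - 9*cos(g) + 1)^2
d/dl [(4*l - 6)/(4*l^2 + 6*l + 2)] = (-4*l^2 + 12*l + 11)/(4*l^4 + 12*l^3 + 13*l^2 + 6*l + 1)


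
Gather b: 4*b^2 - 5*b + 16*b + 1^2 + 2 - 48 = 4*b^2 + 11*b - 45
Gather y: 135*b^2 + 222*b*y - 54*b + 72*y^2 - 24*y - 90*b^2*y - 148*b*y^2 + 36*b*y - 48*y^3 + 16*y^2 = 135*b^2 - 54*b - 48*y^3 + y^2*(88 - 148*b) + y*(-90*b^2 + 258*b - 24)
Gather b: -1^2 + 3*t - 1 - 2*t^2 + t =-2*t^2 + 4*t - 2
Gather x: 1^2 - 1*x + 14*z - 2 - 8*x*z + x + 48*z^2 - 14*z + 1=-8*x*z + 48*z^2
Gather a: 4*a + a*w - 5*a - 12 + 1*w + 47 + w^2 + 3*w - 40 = a*(w - 1) + w^2 + 4*w - 5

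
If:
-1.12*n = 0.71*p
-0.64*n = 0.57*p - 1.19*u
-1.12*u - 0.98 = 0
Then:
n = 4.02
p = -6.34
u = -0.88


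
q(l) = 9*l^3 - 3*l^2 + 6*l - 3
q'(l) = 27*l^2 - 6*l + 6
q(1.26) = 17.80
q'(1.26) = 41.31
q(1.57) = 33.85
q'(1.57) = 63.13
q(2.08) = 77.49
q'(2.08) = 110.33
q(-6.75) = -2948.11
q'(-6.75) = 1276.69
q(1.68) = 41.29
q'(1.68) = 72.12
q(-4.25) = -773.58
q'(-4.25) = 519.19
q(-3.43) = -422.06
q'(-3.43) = 344.23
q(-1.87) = -83.56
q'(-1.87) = 111.64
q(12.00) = 15189.00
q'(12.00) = 3822.00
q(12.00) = 15189.00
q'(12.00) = 3822.00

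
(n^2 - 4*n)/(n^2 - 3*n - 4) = n/(n + 1)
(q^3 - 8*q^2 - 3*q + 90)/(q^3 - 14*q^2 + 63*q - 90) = (q + 3)/(q - 3)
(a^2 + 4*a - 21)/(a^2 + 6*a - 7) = (a - 3)/(a - 1)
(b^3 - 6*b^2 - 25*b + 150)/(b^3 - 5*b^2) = (b^2 - b - 30)/b^2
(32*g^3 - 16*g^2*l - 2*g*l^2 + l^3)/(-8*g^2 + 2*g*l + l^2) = -4*g + l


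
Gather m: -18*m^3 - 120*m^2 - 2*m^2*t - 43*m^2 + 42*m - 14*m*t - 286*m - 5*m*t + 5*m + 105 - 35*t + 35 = -18*m^3 + m^2*(-2*t - 163) + m*(-19*t - 239) - 35*t + 140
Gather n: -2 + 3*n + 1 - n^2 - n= -n^2 + 2*n - 1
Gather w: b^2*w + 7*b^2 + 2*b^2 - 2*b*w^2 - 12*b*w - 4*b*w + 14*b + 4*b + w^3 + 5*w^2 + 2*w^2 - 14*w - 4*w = 9*b^2 + 18*b + w^3 + w^2*(7 - 2*b) + w*(b^2 - 16*b - 18)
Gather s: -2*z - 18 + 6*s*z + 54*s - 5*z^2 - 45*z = s*(6*z + 54) - 5*z^2 - 47*z - 18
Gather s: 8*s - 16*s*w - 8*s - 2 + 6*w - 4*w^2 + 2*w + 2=-16*s*w - 4*w^2 + 8*w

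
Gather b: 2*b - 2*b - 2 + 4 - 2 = 0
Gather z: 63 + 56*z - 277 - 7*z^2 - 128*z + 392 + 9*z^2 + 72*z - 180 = 2*z^2 - 2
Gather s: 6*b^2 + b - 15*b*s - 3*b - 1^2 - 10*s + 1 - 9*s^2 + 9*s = 6*b^2 - 2*b - 9*s^2 + s*(-15*b - 1)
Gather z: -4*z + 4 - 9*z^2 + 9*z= -9*z^2 + 5*z + 4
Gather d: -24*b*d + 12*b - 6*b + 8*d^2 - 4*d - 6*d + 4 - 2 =6*b + 8*d^2 + d*(-24*b - 10) + 2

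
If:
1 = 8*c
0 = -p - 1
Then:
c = 1/8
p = -1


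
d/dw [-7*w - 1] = -7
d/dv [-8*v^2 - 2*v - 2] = -16*v - 2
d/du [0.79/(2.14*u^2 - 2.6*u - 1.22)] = (2.054 - 3.3812*u)/(-2.14*u^2 + 2.6*u + 1.22)^2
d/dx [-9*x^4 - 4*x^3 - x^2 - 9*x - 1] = -36*x^3 - 12*x^2 - 2*x - 9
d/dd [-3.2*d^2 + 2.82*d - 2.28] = 2.82 - 6.4*d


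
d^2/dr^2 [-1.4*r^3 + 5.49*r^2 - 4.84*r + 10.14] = 10.98 - 8.4*r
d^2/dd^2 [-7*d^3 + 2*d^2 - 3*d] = 4 - 42*d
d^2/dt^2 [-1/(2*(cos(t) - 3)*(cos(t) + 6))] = (4*sin(t)^4 - 83*sin(t)^2 + 171*cos(t)/4 + 9*cos(3*t)/4 + 25)/(2*(cos(t) - 3)^3*(cos(t) + 6)^3)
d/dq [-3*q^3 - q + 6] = -9*q^2 - 1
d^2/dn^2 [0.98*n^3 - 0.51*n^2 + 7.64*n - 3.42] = 5.88*n - 1.02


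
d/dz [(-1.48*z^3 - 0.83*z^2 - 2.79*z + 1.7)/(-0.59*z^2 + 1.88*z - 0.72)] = (0.8732*z^4 - 5.5648*z^3 - 0.00970000000000026*z^2 + 3.2012*z - 1.1872)/(0.3481*z^4 - 2.2184*z^3 + 4.384*z^2 - 2.7072*z + 0.5184)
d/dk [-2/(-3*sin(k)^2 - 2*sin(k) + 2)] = -4*(3*sin(k) + 1)*cos(k)/(3*sin(k)^2 + 2*sin(k) - 2)^2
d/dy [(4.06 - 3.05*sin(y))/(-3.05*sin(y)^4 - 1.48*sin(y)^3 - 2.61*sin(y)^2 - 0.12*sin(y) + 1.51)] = (-27.9075*sin(y)^4 + 40.504*sin(y)^3 + 10.0659*sin(y)^2 + 21.1932*sin(y) - 4.1183)*cos(y)/(9.3025*sin(y)^8 + 9.028*sin(y)^7 + 18.1114*sin(y)^6 + 8.4576*sin(y)^5 - 2.0437*sin(y)^4 - 3.8432*sin(y)^3 - 7.8678*sin(y)^2 - 0.3624*sin(y) + 2.2801)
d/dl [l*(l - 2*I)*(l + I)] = 3*l^2 - 2*I*l + 2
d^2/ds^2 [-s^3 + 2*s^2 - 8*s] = 4 - 6*s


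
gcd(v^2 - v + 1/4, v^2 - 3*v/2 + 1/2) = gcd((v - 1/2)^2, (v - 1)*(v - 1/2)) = v - 1/2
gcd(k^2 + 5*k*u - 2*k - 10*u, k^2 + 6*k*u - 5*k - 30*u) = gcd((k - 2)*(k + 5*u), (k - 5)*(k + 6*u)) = 1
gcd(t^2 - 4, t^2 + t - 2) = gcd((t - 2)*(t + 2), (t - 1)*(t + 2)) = t + 2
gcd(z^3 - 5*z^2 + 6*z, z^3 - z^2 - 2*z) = z^2 - 2*z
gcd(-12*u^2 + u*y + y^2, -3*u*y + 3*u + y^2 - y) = -3*u + y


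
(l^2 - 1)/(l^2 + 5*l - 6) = (l + 1)/(l + 6)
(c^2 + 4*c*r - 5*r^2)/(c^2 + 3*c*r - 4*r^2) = (c + 5*r)/(c + 4*r)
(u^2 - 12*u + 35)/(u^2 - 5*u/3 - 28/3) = 3*(-u^2 + 12*u - 35)/(-3*u^2 + 5*u + 28)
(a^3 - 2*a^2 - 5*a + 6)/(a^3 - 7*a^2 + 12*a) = (a^2 + a - 2)/(a*(a - 4))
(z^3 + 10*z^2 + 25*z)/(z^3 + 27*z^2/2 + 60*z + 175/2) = 2*z/(2*z + 7)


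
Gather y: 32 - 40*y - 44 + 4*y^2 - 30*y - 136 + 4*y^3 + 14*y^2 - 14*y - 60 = 4*y^3 + 18*y^2 - 84*y - 208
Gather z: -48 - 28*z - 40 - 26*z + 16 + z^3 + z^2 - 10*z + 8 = z^3 + z^2 - 64*z - 64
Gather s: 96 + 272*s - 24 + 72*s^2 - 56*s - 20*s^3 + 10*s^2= -20*s^3 + 82*s^2 + 216*s + 72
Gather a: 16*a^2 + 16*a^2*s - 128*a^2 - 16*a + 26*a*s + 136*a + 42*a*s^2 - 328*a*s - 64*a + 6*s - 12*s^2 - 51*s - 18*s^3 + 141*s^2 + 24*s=a^2*(16*s - 112) + a*(42*s^2 - 302*s + 56) - 18*s^3 + 129*s^2 - 21*s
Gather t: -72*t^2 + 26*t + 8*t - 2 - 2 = -72*t^2 + 34*t - 4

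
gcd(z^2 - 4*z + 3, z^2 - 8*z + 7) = z - 1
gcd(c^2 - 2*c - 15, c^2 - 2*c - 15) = c^2 - 2*c - 15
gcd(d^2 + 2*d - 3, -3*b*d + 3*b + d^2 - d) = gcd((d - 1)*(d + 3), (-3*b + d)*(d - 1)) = d - 1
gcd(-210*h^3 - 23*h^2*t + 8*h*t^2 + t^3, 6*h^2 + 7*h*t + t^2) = 6*h + t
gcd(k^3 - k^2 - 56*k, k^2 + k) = k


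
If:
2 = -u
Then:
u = -2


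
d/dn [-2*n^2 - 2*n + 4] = -4*n - 2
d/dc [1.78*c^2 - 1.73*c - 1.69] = 3.56*c - 1.73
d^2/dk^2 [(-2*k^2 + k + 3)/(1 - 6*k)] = -224/(216*k^3 - 108*k^2 + 18*k - 1)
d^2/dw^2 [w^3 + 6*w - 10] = 6*w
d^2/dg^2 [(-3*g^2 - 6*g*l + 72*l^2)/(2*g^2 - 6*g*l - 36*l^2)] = 3*l*(-5*g^3 + 18*g^2*l - 324*g*l^2 + 432*l^3)/(g^6 - 9*g^5*l - 27*g^4*l^2 + 297*g^3*l^3 + 486*g^2*l^4 - 2916*g*l^5 - 5832*l^6)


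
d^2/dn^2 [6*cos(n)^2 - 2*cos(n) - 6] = 2*cos(n) - 12*cos(2*n)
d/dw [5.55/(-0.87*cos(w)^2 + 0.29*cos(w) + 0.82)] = (1.6095 - 9.657*cos(w))*sin(w)/(-0.87*cos(w)^2 + 0.29*cos(w) + 0.82)^2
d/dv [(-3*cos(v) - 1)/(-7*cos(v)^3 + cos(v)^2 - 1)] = (59*cos(v)/2 + 9*cos(2*v) + 21*cos(3*v)/2 + 6)*sin(v)/(7*cos(v)^3 - cos(v)^2 + 1)^2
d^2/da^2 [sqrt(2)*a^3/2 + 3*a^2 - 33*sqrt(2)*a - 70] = 3*sqrt(2)*a + 6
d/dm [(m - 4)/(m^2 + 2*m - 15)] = (m^2 + 2*m - 2*(m - 4)*(m + 1) - 15)/(m^2 + 2*m - 15)^2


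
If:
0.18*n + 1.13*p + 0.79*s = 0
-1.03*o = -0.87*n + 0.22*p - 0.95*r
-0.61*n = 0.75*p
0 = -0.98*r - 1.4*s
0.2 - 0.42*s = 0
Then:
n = 0.51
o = -0.11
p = -0.41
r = -0.68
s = 0.48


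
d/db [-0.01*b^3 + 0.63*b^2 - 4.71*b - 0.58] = -0.03*b^2 + 1.26*b - 4.71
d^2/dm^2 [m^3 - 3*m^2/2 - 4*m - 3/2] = 6*m - 3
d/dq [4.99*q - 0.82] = 4.99000000000000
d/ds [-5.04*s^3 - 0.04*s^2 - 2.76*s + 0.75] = -15.12*s^2 - 0.08*s - 2.76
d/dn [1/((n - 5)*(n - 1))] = 2*(3 - n)/(n^4 - 12*n^3 + 46*n^2 - 60*n + 25)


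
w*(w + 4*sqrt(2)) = w^2 + 4*sqrt(2)*w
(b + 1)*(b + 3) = b^2 + 4*b + 3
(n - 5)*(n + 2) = n^2 - 3*n - 10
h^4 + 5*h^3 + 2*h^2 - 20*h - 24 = (h - 2)*(h + 2)^2*(h + 3)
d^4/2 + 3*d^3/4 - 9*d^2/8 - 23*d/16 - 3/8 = (d/2 + 1/4)*(d - 3/2)*(d + 1/2)*(d + 2)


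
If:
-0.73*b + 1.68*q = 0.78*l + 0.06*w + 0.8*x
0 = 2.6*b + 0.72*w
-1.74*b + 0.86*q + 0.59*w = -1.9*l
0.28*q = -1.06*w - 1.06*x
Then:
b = 0.330723414484055*x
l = 0.340824444293126*x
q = 0.735484773403047*x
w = -1.19427899674797*x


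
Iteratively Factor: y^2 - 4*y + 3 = (y - 1)*(y - 3)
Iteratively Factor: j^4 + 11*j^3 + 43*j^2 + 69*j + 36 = (j + 3)*(j^3 + 8*j^2 + 19*j + 12) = (j + 3)*(j + 4)*(j^2 + 4*j + 3) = (j + 1)*(j + 3)*(j + 4)*(j + 3)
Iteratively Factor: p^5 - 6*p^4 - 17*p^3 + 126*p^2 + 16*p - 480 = (p + 4)*(p^4 - 10*p^3 + 23*p^2 + 34*p - 120) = (p - 4)*(p + 4)*(p^3 - 6*p^2 - p + 30) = (p - 5)*(p - 4)*(p + 4)*(p^2 - p - 6) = (p - 5)*(p - 4)*(p + 2)*(p + 4)*(p - 3)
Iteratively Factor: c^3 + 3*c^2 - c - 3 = (c + 1)*(c^2 + 2*c - 3) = (c + 1)*(c + 3)*(c - 1)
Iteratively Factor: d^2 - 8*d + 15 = (d - 5)*(d - 3)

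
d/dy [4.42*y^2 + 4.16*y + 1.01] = 8.84*y + 4.16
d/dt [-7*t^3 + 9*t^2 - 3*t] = -21*t^2 + 18*t - 3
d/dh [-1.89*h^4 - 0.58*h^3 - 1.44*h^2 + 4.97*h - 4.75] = -7.56*h^3 - 1.74*h^2 - 2.88*h + 4.97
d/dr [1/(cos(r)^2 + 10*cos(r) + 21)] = 2*(cos(r) + 5)*sin(r)/(cos(r)^2 + 10*cos(r) + 21)^2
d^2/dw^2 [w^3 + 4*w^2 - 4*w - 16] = 6*w + 8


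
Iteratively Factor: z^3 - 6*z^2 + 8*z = (z)*(z^2 - 6*z + 8) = z*(z - 4)*(z - 2)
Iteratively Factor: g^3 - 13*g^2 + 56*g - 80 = (g - 4)*(g^2 - 9*g + 20) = (g - 4)^2*(g - 5)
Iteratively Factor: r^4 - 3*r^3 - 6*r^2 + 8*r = (r - 1)*(r^3 - 2*r^2 - 8*r) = (r - 4)*(r - 1)*(r^2 + 2*r) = r*(r - 4)*(r - 1)*(r + 2)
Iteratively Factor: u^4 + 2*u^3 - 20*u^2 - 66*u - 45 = (u - 5)*(u^3 + 7*u^2 + 15*u + 9) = (u - 5)*(u + 3)*(u^2 + 4*u + 3) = (u - 5)*(u + 3)^2*(u + 1)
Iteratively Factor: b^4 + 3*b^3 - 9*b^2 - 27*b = (b)*(b^3 + 3*b^2 - 9*b - 27) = b*(b + 3)*(b^2 - 9) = b*(b + 3)^2*(b - 3)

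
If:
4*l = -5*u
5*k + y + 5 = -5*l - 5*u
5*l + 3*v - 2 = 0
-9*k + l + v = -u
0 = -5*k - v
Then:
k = 2/335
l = 28/67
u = -112/335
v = -2/67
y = -365/67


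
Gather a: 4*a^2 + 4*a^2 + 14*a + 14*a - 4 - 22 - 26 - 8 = 8*a^2 + 28*a - 60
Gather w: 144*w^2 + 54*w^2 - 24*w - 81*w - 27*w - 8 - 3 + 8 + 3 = 198*w^2 - 132*w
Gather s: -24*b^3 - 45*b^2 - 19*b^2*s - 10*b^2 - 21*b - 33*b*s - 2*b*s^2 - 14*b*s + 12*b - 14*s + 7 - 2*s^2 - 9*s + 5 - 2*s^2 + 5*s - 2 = -24*b^3 - 55*b^2 - 9*b + s^2*(-2*b - 4) + s*(-19*b^2 - 47*b - 18) + 10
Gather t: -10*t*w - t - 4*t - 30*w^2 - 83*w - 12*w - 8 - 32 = t*(-10*w - 5) - 30*w^2 - 95*w - 40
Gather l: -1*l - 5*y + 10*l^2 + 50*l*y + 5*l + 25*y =10*l^2 + l*(50*y + 4) + 20*y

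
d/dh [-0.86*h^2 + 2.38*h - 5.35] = 2.38 - 1.72*h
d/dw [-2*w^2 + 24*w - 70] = 24 - 4*w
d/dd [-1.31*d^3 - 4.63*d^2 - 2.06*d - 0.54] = -3.93*d^2 - 9.26*d - 2.06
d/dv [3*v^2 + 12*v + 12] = 6*v + 12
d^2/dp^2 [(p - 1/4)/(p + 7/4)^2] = 128*(4*p - 17)/(4*p + 7)^4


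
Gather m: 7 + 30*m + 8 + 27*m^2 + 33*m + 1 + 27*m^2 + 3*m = 54*m^2 + 66*m + 16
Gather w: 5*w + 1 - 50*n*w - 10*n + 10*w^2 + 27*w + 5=-10*n + 10*w^2 + w*(32 - 50*n) + 6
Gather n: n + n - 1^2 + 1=2*n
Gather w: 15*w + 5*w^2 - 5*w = 5*w^2 + 10*w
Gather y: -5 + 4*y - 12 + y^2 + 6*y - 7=y^2 + 10*y - 24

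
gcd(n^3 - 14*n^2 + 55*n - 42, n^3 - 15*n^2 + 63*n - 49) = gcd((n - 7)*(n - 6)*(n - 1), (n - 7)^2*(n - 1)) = n^2 - 8*n + 7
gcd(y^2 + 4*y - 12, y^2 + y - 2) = 1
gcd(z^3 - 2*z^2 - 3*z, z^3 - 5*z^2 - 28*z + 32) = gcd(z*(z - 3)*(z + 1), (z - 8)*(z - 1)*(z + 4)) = 1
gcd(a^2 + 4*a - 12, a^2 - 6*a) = 1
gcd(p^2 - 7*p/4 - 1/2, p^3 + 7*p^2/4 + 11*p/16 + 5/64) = p + 1/4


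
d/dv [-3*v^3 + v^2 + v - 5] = -9*v^2 + 2*v + 1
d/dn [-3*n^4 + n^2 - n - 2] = -12*n^3 + 2*n - 1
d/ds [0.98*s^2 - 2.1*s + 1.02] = 1.96*s - 2.1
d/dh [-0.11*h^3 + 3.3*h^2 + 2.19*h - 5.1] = -0.33*h^2 + 6.6*h + 2.19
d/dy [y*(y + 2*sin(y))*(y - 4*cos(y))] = y*(y + 2*sin(y))*(4*sin(y) + 1) + y*(y - 4*cos(y))*(2*cos(y) + 1) + (y + 2*sin(y))*(y - 4*cos(y))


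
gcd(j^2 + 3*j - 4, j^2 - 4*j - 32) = j + 4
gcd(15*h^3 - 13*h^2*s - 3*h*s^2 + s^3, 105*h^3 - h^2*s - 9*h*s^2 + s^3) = -15*h^2 - 2*h*s + s^2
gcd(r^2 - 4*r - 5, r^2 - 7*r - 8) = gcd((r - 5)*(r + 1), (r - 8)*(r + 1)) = r + 1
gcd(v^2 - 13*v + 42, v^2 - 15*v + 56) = v - 7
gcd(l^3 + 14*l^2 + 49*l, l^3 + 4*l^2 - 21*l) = l^2 + 7*l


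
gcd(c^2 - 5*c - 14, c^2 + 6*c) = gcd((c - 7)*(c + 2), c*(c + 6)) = 1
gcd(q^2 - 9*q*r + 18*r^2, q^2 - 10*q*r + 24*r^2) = q - 6*r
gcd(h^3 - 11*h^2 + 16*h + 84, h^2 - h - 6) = h + 2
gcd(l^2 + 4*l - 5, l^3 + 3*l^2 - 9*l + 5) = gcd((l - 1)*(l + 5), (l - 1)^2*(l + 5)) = l^2 + 4*l - 5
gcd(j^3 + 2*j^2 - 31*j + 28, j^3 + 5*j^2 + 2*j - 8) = j - 1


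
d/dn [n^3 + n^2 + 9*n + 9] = 3*n^2 + 2*n + 9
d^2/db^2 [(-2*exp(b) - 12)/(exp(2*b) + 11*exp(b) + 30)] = 2*(5 - exp(b))*exp(b)/(exp(3*b) + 15*exp(2*b) + 75*exp(b) + 125)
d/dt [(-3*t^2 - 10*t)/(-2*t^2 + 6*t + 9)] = 2*(-19*t^2 - 27*t - 45)/(4*t^4 - 24*t^3 + 108*t + 81)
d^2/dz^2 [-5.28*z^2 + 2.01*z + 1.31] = -10.5600000000000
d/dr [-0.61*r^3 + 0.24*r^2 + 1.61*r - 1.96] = -1.83*r^2 + 0.48*r + 1.61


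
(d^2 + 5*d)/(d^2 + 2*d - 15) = d/(d - 3)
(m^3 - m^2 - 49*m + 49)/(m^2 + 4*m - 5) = (m^2 - 49)/(m + 5)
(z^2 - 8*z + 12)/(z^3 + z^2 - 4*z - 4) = (z - 6)/(z^2 + 3*z + 2)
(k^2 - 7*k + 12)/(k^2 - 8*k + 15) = (k - 4)/(k - 5)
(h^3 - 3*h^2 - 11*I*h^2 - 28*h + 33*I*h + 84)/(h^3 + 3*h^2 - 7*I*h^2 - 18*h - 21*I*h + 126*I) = (h - 4*I)/(h + 6)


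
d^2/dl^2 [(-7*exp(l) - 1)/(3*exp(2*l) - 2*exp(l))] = (-63*exp(3*l) - 78*exp(2*l) + 18*exp(l) - 4)*exp(-l)/(27*exp(3*l) - 54*exp(2*l) + 36*exp(l) - 8)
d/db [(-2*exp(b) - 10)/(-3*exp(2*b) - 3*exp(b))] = 2*(-exp(2*b) - 10*exp(b) - 5)*exp(-b)/(3*(exp(2*b) + 2*exp(b) + 1))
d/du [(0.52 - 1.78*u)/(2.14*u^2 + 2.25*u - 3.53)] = (3.8092*u^2 - 2.2256*u + 5.1134)/(4.5796*u^4 + 9.63*u^3 - 10.0459*u^2 - 15.885*u + 12.4609)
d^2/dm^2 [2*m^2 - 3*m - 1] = 4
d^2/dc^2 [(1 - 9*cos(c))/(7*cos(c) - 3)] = 20*(-7*sin(c)^2 + 3*cos(c) - 7)/(7*cos(c) - 3)^3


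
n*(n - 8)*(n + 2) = n^3 - 6*n^2 - 16*n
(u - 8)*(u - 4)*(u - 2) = u^3 - 14*u^2 + 56*u - 64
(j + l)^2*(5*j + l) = 5*j^3 + 11*j^2*l + 7*j*l^2 + l^3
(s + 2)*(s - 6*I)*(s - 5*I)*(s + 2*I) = s^4 + 2*s^3 - 9*I*s^3 - 8*s^2 - 18*I*s^2 - 16*s - 60*I*s - 120*I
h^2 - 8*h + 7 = (h - 7)*(h - 1)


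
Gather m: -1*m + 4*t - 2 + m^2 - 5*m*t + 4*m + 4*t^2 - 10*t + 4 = m^2 + m*(3 - 5*t) + 4*t^2 - 6*t + 2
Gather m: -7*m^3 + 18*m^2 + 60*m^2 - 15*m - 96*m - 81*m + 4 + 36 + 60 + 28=-7*m^3 + 78*m^2 - 192*m + 128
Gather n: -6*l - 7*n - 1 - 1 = -6*l - 7*n - 2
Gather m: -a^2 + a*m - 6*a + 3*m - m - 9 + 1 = -a^2 - 6*a + m*(a + 2) - 8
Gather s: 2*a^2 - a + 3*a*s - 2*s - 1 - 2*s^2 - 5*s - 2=2*a^2 - a - 2*s^2 + s*(3*a - 7) - 3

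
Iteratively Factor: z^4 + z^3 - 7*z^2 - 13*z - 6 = (z + 2)*(z^3 - z^2 - 5*z - 3) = (z + 1)*(z + 2)*(z^2 - 2*z - 3) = (z + 1)^2*(z + 2)*(z - 3)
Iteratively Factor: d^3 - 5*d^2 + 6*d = (d - 2)*(d^2 - 3*d) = d*(d - 2)*(d - 3)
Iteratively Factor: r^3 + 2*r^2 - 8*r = (r)*(r^2 + 2*r - 8) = r*(r - 2)*(r + 4)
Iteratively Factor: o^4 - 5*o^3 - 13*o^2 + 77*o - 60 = (o - 5)*(o^3 - 13*o + 12) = (o - 5)*(o + 4)*(o^2 - 4*o + 3) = (o - 5)*(o - 3)*(o + 4)*(o - 1)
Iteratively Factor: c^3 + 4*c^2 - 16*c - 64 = (c + 4)*(c^2 - 16) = (c - 4)*(c + 4)*(c + 4)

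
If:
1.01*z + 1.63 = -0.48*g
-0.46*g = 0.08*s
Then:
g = -2.10416666666667*z - 3.39583333333333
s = 12.0989583333333*z + 19.5260416666667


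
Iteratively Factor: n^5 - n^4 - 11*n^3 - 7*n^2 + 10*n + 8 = (n + 2)*(n^4 - 3*n^3 - 5*n^2 + 3*n + 4) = (n + 1)*(n + 2)*(n^3 - 4*n^2 - n + 4) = (n + 1)^2*(n + 2)*(n^2 - 5*n + 4) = (n - 1)*(n + 1)^2*(n + 2)*(n - 4)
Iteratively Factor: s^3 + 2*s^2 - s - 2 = (s + 2)*(s^2 - 1) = (s - 1)*(s + 2)*(s + 1)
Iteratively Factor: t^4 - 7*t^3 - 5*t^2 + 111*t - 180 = (t - 3)*(t^3 - 4*t^2 - 17*t + 60) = (t - 5)*(t - 3)*(t^2 + t - 12) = (t - 5)*(t - 3)*(t + 4)*(t - 3)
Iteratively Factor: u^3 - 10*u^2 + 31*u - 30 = (u - 5)*(u^2 - 5*u + 6) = (u - 5)*(u - 3)*(u - 2)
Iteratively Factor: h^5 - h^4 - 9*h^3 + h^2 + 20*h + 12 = (h - 3)*(h^4 + 2*h^3 - 3*h^2 - 8*h - 4) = (h - 3)*(h + 1)*(h^3 + h^2 - 4*h - 4) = (h - 3)*(h + 1)*(h + 2)*(h^2 - h - 2) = (h - 3)*(h - 2)*(h + 1)*(h + 2)*(h + 1)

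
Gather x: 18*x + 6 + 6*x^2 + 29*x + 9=6*x^2 + 47*x + 15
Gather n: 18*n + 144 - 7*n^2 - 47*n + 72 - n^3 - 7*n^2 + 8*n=-n^3 - 14*n^2 - 21*n + 216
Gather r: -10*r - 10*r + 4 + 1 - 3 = 2 - 20*r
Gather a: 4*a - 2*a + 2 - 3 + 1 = 2*a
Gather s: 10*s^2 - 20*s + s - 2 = 10*s^2 - 19*s - 2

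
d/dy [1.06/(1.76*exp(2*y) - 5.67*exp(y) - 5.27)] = (6.0102 - 3.7312*exp(y))*exp(y)/(-1.76*exp(2*y) + 5.67*exp(y) + 5.27)^2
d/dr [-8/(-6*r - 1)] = -48/(6*r + 1)^2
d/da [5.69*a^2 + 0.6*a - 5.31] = 11.38*a + 0.6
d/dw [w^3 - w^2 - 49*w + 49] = 3*w^2 - 2*w - 49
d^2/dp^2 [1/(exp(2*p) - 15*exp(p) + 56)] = ((15 - 4*exp(p))*(exp(2*p) - 15*exp(p) + 56) + 2*(2*exp(p) - 15)^2*exp(p))*exp(p)/(exp(2*p) - 15*exp(p) + 56)^3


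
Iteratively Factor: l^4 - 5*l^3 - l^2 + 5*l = (l - 5)*(l^3 - l) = (l - 5)*(l - 1)*(l^2 + l) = l*(l - 5)*(l - 1)*(l + 1)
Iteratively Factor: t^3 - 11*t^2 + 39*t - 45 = (t - 5)*(t^2 - 6*t + 9) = (t - 5)*(t - 3)*(t - 3)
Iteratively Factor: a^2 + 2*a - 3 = (a + 3)*(a - 1)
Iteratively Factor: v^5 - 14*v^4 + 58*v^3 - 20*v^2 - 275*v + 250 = (v - 5)*(v^4 - 9*v^3 + 13*v^2 + 45*v - 50) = (v - 5)^2*(v^3 - 4*v^2 - 7*v + 10) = (v - 5)^3*(v^2 + v - 2) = (v - 5)^3*(v + 2)*(v - 1)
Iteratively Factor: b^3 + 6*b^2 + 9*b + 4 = (b + 1)*(b^2 + 5*b + 4) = (b + 1)*(b + 4)*(b + 1)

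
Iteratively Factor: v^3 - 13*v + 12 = (v + 4)*(v^2 - 4*v + 3) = (v - 1)*(v + 4)*(v - 3)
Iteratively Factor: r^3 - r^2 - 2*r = (r - 2)*(r^2 + r) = r*(r - 2)*(r + 1)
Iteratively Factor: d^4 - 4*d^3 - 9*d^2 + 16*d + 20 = (d + 2)*(d^3 - 6*d^2 + 3*d + 10) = (d - 2)*(d + 2)*(d^2 - 4*d - 5) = (d - 5)*(d - 2)*(d + 2)*(d + 1)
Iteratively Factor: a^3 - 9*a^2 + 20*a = (a)*(a^2 - 9*a + 20) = a*(a - 5)*(a - 4)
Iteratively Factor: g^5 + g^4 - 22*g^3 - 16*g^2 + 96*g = (g + 4)*(g^4 - 3*g^3 - 10*g^2 + 24*g) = (g - 4)*(g + 4)*(g^3 + g^2 - 6*g) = (g - 4)*(g + 3)*(g + 4)*(g^2 - 2*g) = (g - 4)*(g - 2)*(g + 3)*(g + 4)*(g)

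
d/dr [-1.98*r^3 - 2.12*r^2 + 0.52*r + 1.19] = -5.94*r^2 - 4.24*r + 0.52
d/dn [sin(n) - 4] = cos(n)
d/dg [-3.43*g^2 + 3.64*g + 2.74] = 3.64 - 6.86*g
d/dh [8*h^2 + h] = 16*h + 1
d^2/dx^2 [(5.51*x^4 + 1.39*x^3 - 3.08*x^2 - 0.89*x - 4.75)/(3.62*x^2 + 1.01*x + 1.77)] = (144.410488*x^6 + 120.873972*x^5 + 245.55315*x^4 + 141.823298*x^3 - 33.0098819999998*x^2 - 43.857798*x + 35.062792)/(47.437928*x^6 + 39.706332*x^5 + 80.66265*x^4 + 39.859145*x^3 + 39.440025*x^2 + 9.492687*x + 5.545233)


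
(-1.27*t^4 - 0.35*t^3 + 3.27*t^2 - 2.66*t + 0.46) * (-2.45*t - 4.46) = 3.1115*t^5 + 6.5217*t^4 - 6.4505*t^3 - 8.0672*t^2 + 10.7366*t - 2.0516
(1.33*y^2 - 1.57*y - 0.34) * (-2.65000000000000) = -3.5245*y^2 + 4.1605*y + 0.901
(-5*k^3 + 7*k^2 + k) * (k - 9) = -5*k^4 + 52*k^3 - 62*k^2 - 9*k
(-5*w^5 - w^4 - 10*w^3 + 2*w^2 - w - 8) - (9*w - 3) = -5*w^5 - w^4 - 10*w^3 + 2*w^2 - 10*w - 5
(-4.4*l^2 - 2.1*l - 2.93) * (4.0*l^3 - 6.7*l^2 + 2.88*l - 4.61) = -17.6*l^5 + 21.08*l^4 - 10.322*l^3 + 33.867*l^2 + 1.2426*l + 13.5073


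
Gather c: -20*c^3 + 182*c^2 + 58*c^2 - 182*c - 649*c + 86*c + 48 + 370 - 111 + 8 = -20*c^3 + 240*c^2 - 745*c + 315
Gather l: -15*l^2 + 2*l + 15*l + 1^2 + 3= -15*l^2 + 17*l + 4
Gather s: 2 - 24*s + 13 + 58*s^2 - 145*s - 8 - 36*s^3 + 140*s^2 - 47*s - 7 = -36*s^3 + 198*s^2 - 216*s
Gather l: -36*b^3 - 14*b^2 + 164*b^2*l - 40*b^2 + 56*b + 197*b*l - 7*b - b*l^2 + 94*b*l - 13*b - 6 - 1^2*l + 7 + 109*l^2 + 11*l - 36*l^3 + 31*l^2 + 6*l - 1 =-36*b^3 - 54*b^2 + 36*b - 36*l^3 + l^2*(140 - b) + l*(164*b^2 + 291*b + 16)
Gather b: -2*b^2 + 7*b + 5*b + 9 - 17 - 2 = -2*b^2 + 12*b - 10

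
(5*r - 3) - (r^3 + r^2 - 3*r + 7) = -r^3 - r^2 + 8*r - 10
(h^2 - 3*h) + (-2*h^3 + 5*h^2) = -2*h^3 + 6*h^2 - 3*h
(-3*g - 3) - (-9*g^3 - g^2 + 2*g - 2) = 9*g^3 + g^2 - 5*g - 1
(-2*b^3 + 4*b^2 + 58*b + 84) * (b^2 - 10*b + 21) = -2*b^5 + 24*b^4 - 24*b^3 - 412*b^2 + 378*b + 1764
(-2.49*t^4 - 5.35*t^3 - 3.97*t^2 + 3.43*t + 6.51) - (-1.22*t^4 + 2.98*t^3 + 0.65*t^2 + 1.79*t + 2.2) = -1.27*t^4 - 8.33*t^3 - 4.62*t^2 + 1.64*t + 4.31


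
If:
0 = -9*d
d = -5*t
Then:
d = 0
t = 0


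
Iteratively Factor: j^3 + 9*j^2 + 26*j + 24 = (j + 3)*(j^2 + 6*j + 8) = (j + 3)*(j + 4)*(j + 2)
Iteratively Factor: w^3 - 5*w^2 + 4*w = (w - 4)*(w^2 - w) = (w - 4)*(w - 1)*(w)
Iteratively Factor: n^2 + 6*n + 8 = (n + 4)*(n + 2)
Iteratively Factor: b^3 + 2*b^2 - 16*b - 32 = (b + 2)*(b^2 - 16) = (b + 2)*(b + 4)*(b - 4)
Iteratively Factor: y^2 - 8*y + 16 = (y - 4)*(y - 4)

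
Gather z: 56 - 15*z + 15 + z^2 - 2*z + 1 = z^2 - 17*z + 72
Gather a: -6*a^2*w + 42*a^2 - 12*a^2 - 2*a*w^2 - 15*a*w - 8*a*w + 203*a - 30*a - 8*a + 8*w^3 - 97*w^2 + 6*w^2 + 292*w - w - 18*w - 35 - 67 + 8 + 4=a^2*(30 - 6*w) + a*(-2*w^2 - 23*w + 165) + 8*w^3 - 91*w^2 + 273*w - 90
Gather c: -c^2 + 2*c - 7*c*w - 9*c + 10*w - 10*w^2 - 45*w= -c^2 + c*(-7*w - 7) - 10*w^2 - 35*w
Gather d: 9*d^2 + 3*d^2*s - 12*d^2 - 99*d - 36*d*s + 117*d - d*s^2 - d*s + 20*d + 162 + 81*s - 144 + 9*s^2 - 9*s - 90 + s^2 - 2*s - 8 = d^2*(3*s - 3) + d*(-s^2 - 37*s + 38) + 10*s^2 + 70*s - 80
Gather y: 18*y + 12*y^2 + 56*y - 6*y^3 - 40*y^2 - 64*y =-6*y^3 - 28*y^2 + 10*y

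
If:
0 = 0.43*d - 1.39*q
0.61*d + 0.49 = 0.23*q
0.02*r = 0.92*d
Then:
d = -0.91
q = -0.28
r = -41.83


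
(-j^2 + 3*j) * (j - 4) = -j^3 + 7*j^2 - 12*j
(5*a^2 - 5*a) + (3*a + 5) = 5*a^2 - 2*a + 5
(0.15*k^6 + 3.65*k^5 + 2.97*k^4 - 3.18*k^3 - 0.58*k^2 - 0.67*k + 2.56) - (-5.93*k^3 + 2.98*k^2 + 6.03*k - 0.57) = 0.15*k^6 + 3.65*k^5 + 2.97*k^4 + 2.75*k^3 - 3.56*k^2 - 6.7*k + 3.13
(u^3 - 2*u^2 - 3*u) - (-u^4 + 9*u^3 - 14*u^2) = u^4 - 8*u^3 + 12*u^2 - 3*u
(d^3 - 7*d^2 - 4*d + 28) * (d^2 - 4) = d^5 - 7*d^4 - 8*d^3 + 56*d^2 + 16*d - 112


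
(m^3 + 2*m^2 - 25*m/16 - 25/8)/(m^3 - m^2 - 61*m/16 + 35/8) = (4*m + 5)/(4*m - 7)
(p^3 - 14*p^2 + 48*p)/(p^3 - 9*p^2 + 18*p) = (p - 8)/(p - 3)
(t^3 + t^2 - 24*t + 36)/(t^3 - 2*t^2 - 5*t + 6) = (t^2 + 4*t - 12)/(t^2 + t - 2)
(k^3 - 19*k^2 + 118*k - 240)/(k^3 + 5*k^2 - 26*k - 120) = (k^2 - 14*k + 48)/(k^2 + 10*k + 24)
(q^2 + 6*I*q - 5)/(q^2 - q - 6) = (-q^2 - 6*I*q + 5)/(-q^2 + q + 6)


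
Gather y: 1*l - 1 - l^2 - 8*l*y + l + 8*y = -l^2 + 2*l + y*(8 - 8*l) - 1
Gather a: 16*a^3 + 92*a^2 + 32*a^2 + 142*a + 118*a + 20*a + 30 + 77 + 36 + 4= 16*a^3 + 124*a^2 + 280*a + 147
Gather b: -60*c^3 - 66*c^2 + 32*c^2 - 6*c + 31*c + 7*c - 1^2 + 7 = -60*c^3 - 34*c^2 + 32*c + 6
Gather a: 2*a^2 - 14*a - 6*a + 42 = 2*a^2 - 20*a + 42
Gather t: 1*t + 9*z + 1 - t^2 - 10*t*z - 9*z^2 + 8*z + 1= -t^2 + t*(1 - 10*z) - 9*z^2 + 17*z + 2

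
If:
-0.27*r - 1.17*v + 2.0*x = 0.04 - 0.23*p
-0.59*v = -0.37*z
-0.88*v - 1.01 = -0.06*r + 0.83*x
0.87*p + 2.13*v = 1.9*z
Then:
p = 0.648548607052406*z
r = -15.2633602279275*z - 19.7233429394813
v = 0.627118644067797*z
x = -1.76827231380158*z - 2.64265129682997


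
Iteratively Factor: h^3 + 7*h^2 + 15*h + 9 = (h + 3)*(h^2 + 4*h + 3) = (h + 3)^2*(h + 1)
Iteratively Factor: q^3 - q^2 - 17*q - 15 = (q + 1)*(q^2 - 2*q - 15) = (q + 1)*(q + 3)*(q - 5)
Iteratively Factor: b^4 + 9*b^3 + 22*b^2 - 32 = (b + 2)*(b^3 + 7*b^2 + 8*b - 16) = (b + 2)*(b + 4)*(b^2 + 3*b - 4) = (b - 1)*(b + 2)*(b + 4)*(b + 4)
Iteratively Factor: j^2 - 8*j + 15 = (j - 5)*(j - 3)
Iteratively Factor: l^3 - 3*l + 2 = (l - 1)*(l^2 + l - 2) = (l - 1)^2*(l + 2)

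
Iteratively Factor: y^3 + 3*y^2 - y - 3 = (y + 3)*(y^2 - 1) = (y + 1)*(y + 3)*(y - 1)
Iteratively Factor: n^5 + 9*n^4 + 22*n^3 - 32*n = (n)*(n^4 + 9*n^3 + 22*n^2 - 32) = n*(n + 2)*(n^3 + 7*n^2 + 8*n - 16) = n*(n + 2)*(n + 4)*(n^2 + 3*n - 4) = n*(n + 2)*(n + 4)^2*(n - 1)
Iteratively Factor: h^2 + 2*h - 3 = (h - 1)*(h + 3)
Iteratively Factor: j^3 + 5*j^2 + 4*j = (j + 4)*(j^2 + j) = (j + 1)*(j + 4)*(j)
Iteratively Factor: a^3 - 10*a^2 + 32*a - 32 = (a - 2)*(a^2 - 8*a + 16) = (a - 4)*(a - 2)*(a - 4)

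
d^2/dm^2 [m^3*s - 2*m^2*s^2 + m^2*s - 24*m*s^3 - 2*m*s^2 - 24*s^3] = 2*s*(3*m - 2*s + 1)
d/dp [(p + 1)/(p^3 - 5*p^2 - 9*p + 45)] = (p^3 - 5*p^2 - 9*p + (p + 1)*(-3*p^2 + 10*p + 9) + 45)/(p^3 - 5*p^2 - 9*p + 45)^2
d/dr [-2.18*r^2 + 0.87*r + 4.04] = 0.87 - 4.36*r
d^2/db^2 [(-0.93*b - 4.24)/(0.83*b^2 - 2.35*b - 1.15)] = ((0.93*b + 4.24)*(1.66*b - 2.35)*(3.32*b - 4.7) + (4.6314*b + 2.6674)*(-0.83*b^2 + 2.35*b + 1.15))/(-0.83*b^2 + 2.35*b + 1.15)^3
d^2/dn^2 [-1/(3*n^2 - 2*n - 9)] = 2*(-9*n^2 + 6*n + 4*(3*n - 1)^2 + 27)/(-3*n^2 + 2*n + 9)^3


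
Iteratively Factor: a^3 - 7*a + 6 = (a - 2)*(a^2 + 2*a - 3) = (a - 2)*(a - 1)*(a + 3)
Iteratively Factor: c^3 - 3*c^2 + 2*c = (c - 1)*(c^2 - 2*c) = (c - 2)*(c - 1)*(c)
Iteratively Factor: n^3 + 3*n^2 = (n)*(n^2 + 3*n) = n*(n + 3)*(n)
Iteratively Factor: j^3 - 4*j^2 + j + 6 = (j + 1)*(j^2 - 5*j + 6) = (j - 3)*(j + 1)*(j - 2)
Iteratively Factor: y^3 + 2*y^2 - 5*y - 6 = (y + 3)*(y^2 - y - 2) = (y - 2)*(y + 3)*(y + 1)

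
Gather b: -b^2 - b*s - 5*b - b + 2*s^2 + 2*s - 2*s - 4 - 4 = -b^2 + b*(-s - 6) + 2*s^2 - 8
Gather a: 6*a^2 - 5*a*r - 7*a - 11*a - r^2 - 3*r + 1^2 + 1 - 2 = 6*a^2 + a*(-5*r - 18) - r^2 - 3*r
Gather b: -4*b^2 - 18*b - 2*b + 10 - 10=-4*b^2 - 20*b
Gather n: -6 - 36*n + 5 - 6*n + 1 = -42*n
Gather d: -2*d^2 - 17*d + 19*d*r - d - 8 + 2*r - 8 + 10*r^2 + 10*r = -2*d^2 + d*(19*r - 18) + 10*r^2 + 12*r - 16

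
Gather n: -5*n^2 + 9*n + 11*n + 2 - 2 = -5*n^2 + 20*n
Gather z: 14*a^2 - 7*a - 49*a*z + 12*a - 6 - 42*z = 14*a^2 + 5*a + z*(-49*a - 42) - 6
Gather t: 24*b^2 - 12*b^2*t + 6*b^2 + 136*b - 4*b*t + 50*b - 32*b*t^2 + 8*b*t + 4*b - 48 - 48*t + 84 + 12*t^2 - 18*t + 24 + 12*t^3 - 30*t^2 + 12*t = 30*b^2 + 190*b + 12*t^3 + t^2*(-32*b - 18) + t*(-12*b^2 + 4*b - 54) + 60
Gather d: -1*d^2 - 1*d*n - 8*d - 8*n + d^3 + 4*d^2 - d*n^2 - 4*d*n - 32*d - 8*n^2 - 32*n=d^3 + 3*d^2 + d*(-n^2 - 5*n - 40) - 8*n^2 - 40*n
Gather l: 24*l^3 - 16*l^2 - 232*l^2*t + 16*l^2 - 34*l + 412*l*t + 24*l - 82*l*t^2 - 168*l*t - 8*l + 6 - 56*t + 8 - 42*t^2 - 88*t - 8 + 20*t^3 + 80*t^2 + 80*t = 24*l^3 - 232*l^2*t + l*(-82*t^2 + 244*t - 18) + 20*t^3 + 38*t^2 - 64*t + 6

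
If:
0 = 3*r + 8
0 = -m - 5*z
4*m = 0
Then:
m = 0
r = -8/3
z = 0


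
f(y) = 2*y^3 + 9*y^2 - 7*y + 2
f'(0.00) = -7.00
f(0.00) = 2.00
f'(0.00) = -7.00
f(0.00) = 2.00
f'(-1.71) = -20.24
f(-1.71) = 30.29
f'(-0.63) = -15.96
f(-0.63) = 9.48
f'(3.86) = 151.88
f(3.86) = 224.10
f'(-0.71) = -16.76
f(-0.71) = 10.79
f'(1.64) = 38.66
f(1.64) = 23.55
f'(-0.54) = -14.97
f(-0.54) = 8.09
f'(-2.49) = -14.62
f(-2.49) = 44.35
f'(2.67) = 83.83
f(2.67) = 85.54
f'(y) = 6*y^2 + 18*y - 7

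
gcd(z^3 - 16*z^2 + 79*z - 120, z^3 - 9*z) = z - 3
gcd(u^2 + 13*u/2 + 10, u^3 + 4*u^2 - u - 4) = u + 4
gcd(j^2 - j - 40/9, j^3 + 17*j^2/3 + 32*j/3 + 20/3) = j + 5/3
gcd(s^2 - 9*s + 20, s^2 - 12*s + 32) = s - 4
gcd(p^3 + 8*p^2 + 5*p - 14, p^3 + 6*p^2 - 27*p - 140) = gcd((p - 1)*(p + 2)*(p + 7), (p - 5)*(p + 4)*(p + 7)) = p + 7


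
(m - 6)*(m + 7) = m^2 + m - 42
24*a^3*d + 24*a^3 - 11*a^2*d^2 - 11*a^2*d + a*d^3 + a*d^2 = (-8*a + d)*(-3*a + d)*(a*d + a)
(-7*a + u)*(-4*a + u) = 28*a^2 - 11*a*u + u^2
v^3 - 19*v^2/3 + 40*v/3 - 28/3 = (v - 7/3)*(v - 2)^2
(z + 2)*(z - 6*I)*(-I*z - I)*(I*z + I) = z^4 + 4*z^3 - 6*I*z^3 + 5*z^2 - 24*I*z^2 + 2*z - 30*I*z - 12*I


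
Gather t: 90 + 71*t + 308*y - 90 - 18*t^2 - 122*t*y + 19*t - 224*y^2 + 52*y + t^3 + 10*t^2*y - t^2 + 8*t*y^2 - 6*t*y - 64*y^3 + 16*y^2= t^3 + t^2*(10*y - 19) + t*(8*y^2 - 128*y + 90) - 64*y^3 - 208*y^2 + 360*y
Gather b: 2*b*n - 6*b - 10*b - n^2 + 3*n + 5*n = b*(2*n - 16) - n^2 + 8*n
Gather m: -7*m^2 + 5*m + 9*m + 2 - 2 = -7*m^2 + 14*m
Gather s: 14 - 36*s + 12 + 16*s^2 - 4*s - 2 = 16*s^2 - 40*s + 24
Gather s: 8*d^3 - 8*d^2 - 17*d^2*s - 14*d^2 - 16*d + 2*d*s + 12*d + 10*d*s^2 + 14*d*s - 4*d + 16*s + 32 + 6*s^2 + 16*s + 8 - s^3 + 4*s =8*d^3 - 22*d^2 - 8*d - s^3 + s^2*(10*d + 6) + s*(-17*d^2 + 16*d + 36) + 40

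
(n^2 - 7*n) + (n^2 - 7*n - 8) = 2*n^2 - 14*n - 8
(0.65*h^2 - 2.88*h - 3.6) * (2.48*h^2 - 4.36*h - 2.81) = 1.612*h^4 - 9.9764*h^3 + 1.8023*h^2 + 23.7888*h + 10.116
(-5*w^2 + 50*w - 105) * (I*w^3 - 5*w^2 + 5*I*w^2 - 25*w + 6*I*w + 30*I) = -5*I*w^5 + 25*w^4 + 25*I*w^4 - 125*w^3 + 115*I*w^3 - 725*w^2 - 375*I*w^2 + 2625*w + 870*I*w - 3150*I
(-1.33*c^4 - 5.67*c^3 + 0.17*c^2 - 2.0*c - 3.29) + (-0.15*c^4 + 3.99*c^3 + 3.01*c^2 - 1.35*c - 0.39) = -1.48*c^4 - 1.68*c^3 + 3.18*c^2 - 3.35*c - 3.68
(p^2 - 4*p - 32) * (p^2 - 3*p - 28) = p^4 - 7*p^3 - 48*p^2 + 208*p + 896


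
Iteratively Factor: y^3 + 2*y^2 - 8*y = (y - 2)*(y^2 + 4*y) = (y - 2)*(y + 4)*(y)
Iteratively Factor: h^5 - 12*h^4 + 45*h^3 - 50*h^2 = (h - 5)*(h^4 - 7*h^3 + 10*h^2) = h*(h - 5)*(h^3 - 7*h^2 + 10*h) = h^2*(h - 5)*(h^2 - 7*h + 10) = h^2*(h - 5)^2*(h - 2)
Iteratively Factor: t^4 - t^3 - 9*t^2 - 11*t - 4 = (t + 1)*(t^3 - 2*t^2 - 7*t - 4) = (t - 4)*(t + 1)*(t^2 + 2*t + 1) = (t - 4)*(t + 1)^2*(t + 1)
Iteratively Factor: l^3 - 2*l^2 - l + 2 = (l - 2)*(l^2 - 1) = (l - 2)*(l - 1)*(l + 1)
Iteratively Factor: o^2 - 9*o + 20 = (o - 4)*(o - 5)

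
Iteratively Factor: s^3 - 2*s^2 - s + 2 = (s - 2)*(s^2 - 1) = (s - 2)*(s - 1)*(s + 1)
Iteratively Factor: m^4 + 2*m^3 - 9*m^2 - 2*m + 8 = (m - 1)*(m^3 + 3*m^2 - 6*m - 8) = (m - 1)*(m + 1)*(m^2 + 2*m - 8) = (m - 1)*(m + 1)*(m + 4)*(m - 2)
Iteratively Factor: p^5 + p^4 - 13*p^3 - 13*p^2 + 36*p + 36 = (p + 2)*(p^4 - p^3 - 11*p^2 + 9*p + 18) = (p - 2)*(p + 2)*(p^3 + p^2 - 9*p - 9) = (p - 2)*(p + 1)*(p + 2)*(p^2 - 9) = (p - 3)*(p - 2)*(p + 1)*(p + 2)*(p + 3)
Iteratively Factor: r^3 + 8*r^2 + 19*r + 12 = (r + 1)*(r^2 + 7*r + 12) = (r + 1)*(r + 4)*(r + 3)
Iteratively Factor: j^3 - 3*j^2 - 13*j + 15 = (j - 5)*(j^2 + 2*j - 3) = (j - 5)*(j + 3)*(j - 1)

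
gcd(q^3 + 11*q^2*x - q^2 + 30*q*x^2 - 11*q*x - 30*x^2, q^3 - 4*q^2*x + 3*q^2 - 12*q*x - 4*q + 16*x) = q - 1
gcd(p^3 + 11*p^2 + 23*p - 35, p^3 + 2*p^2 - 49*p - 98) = p + 7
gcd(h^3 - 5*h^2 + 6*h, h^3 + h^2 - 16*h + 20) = h - 2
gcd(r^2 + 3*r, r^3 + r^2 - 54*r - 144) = r + 3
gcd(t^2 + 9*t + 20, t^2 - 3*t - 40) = t + 5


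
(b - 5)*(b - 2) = b^2 - 7*b + 10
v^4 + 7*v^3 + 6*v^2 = v^2*(v + 1)*(v + 6)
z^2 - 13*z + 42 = (z - 7)*(z - 6)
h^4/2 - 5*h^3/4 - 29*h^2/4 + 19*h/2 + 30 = (h/2 + 1)*(h - 4)*(h - 3)*(h + 5/2)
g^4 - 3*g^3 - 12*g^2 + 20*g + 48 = (g - 4)*(g - 3)*(g + 2)^2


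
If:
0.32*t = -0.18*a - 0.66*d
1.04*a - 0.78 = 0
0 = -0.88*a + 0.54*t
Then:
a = 0.75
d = -0.80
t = 1.22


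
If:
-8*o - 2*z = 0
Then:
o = -z/4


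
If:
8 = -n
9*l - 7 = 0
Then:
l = 7/9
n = -8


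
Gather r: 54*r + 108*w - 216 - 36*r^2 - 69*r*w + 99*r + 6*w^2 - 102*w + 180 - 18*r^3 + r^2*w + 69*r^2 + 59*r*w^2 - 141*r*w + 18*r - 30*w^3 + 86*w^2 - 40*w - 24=-18*r^3 + r^2*(w + 33) + r*(59*w^2 - 210*w + 171) - 30*w^3 + 92*w^2 - 34*w - 60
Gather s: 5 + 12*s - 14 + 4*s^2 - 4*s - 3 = 4*s^2 + 8*s - 12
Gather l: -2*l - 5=-2*l - 5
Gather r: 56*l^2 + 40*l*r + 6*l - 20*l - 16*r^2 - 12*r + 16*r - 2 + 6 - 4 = 56*l^2 - 14*l - 16*r^2 + r*(40*l + 4)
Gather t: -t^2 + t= -t^2 + t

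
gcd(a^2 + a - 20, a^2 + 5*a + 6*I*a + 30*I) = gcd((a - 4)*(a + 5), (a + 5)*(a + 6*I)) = a + 5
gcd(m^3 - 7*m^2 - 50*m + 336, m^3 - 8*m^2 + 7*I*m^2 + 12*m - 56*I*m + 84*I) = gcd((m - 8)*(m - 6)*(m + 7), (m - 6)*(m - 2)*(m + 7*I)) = m - 6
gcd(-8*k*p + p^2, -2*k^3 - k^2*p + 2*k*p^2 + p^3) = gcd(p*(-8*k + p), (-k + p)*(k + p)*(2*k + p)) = 1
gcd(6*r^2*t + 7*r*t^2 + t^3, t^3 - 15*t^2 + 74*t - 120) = 1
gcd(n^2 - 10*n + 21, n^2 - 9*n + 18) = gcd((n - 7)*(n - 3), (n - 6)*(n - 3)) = n - 3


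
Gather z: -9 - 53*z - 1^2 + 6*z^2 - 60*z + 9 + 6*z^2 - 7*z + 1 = 12*z^2 - 120*z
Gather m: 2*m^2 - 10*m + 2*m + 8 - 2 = 2*m^2 - 8*m + 6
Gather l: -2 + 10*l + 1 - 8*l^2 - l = -8*l^2 + 9*l - 1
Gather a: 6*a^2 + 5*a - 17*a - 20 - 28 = 6*a^2 - 12*a - 48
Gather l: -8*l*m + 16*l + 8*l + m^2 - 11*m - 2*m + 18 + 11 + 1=l*(24 - 8*m) + m^2 - 13*m + 30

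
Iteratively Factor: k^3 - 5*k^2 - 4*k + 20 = (k - 2)*(k^2 - 3*k - 10) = (k - 2)*(k + 2)*(k - 5)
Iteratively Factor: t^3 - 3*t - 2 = (t + 1)*(t^2 - t - 2) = (t + 1)^2*(t - 2)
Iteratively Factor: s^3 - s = (s)*(s^2 - 1) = s*(s + 1)*(s - 1)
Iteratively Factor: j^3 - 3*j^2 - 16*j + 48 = (j - 4)*(j^2 + j - 12) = (j - 4)*(j - 3)*(j + 4)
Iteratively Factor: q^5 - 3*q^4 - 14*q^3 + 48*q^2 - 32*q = (q)*(q^4 - 3*q^3 - 14*q^2 + 48*q - 32) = q*(q - 4)*(q^3 + q^2 - 10*q + 8) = q*(q - 4)*(q - 2)*(q^2 + 3*q - 4) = q*(q - 4)*(q - 2)*(q + 4)*(q - 1)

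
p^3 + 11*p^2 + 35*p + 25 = (p + 1)*(p + 5)^2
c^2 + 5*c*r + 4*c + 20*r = (c + 4)*(c + 5*r)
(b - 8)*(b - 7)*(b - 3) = b^3 - 18*b^2 + 101*b - 168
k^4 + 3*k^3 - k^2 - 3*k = k*(k - 1)*(k + 1)*(k + 3)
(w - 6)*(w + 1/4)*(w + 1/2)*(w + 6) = w^4 + 3*w^3/4 - 287*w^2/8 - 27*w - 9/2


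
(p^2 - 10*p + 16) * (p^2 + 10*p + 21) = p^4 - 63*p^2 - 50*p + 336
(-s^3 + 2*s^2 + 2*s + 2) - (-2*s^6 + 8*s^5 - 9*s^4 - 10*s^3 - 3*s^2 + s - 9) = 2*s^6 - 8*s^5 + 9*s^4 + 9*s^3 + 5*s^2 + s + 11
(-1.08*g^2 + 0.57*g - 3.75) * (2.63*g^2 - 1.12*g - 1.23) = -2.8404*g^4 + 2.7087*g^3 - 9.1725*g^2 + 3.4989*g + 4.6125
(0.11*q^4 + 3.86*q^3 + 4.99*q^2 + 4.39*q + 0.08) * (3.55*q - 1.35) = 0.3905*q^5 + 13.5545*q^4 + 12.5035*q^3 + 8.848*q^2 - 5.6425*q - 0.108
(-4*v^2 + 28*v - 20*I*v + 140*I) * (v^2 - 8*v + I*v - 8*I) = -4*v^4 + 60*v^3 - 24*I*v^3 - 204*v^2 + 360*I*v^2 - 300*v - 1344*I*v + 1120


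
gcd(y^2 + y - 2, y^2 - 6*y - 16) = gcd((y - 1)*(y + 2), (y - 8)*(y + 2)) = y + 2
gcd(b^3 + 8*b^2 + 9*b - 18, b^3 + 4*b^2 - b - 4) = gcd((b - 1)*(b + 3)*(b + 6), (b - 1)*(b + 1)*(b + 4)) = b - 1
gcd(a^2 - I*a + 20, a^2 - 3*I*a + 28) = a + 4*I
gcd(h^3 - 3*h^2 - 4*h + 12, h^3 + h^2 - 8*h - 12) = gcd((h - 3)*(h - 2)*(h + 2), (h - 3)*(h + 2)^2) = h^2 - h - 6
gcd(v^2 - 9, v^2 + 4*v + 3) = v + 3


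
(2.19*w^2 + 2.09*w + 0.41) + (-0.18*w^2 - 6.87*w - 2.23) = 2.01*w^2 - 4.78*w - 1.82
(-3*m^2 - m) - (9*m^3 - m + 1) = -9*m^3 - 3*m^2 - 1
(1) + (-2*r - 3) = -2*r - 2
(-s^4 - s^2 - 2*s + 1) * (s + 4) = -s^5 - 4*s^4 - s^3 - 6*s^2 - 7*s + 4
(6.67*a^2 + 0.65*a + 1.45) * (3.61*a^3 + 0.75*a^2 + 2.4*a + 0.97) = 24.0787*a^5 + 7.349*a^4 + 21.73*a^3 + 9.1174*a^2 + 4.1105*a + 1.4065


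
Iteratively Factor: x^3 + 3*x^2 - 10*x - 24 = (x + 4)*(x^2 - x - 6) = (x + 2)*(x + 4)*(x - 3)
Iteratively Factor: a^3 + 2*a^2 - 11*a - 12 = (a - 3)*(a^2 + 5*a + 4) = (a - 3)*(a + 1)*(a + 4)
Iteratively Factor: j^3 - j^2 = (j)*(j^2 - j) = j*(j - 1)*(j)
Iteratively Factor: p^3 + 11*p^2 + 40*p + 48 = (p + 4)*(p^2 + 7*p + 12) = (p + 3)*(p + 4)*(p + 4)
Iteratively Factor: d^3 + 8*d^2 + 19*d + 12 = (d + 4)*(d^2 + 4*d + 3) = (d + 3)*(d + 4)*(d + 1)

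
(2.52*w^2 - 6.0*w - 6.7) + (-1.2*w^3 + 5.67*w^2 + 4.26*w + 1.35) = -1.2*w^3 + 8.19*w^2 - 1.74*w - 5.35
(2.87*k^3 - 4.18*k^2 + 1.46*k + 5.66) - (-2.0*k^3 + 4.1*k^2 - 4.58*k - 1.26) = 4.87*k^3 - 8.28*k^2 + 6.04*k + 6.92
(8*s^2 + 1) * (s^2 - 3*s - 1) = 8*s^4 - 24*s^3 - 7*s^2 - 3*s - 1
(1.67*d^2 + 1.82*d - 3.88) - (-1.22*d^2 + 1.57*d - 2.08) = 2.89*d^2 + 0.25*d - 1.8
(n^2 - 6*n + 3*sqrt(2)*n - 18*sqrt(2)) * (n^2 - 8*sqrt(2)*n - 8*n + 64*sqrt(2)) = n^4 - 14*n^3 - 5*sqrt(2)*n^3 + 70*sqrt(2)*n^2 - 240*sqrt(2)*n + 672*n - 2304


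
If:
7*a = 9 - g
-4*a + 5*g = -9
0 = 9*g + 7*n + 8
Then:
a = 18/13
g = -9/13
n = -23/91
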